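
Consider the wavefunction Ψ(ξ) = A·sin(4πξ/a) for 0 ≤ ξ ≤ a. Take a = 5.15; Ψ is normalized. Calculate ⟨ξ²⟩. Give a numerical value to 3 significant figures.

⟨ξ²⟩ = ∫ ξ^2 |Ψ|² dξ over the full domain.
Using sin²θ = (1 − cos 2θ)/2, the ratio of the moment integral to the normalization integral gives ⟨ξ²⟩ = -a^2/(32·π^2) + a^2/3.
Putting a = 5.15 gives 8.757.

⟨ξ^2⟩ ≈ 8.76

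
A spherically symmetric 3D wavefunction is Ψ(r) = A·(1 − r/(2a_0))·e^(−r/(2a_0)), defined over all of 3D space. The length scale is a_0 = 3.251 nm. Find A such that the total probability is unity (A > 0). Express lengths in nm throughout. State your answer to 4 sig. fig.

The normalization condition is ∫|Ψ|² 4πr² dr = 1 from 0 to ∞.
The angular integral contributes 4π, leaving ∫₀^∞ r²|Ψ|² dr.
Using ∫₀^∞ rⁿ e^(−αr) dr = n!/αⁿ⁺¹, ∫|Ψ|² 4πr² dr = A²·(8·π·a_0^3).
So A² = (8·π·a_0^3)^(−1).
With a_0 = 3.251: A² = 0.0011580 and A = 0.034029.

A ≈ 0.03403 nm^(-3/2)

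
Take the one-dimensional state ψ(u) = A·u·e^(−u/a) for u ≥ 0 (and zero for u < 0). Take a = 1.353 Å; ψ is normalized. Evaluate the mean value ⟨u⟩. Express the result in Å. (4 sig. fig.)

⟨u⟩ ≈ 2.030 Å

The expectation value is the |ψ|²-weighted average of u: ∫ u|ψ|² du.
Using ∫₀^∞ uⁿ e^(−αu) du = n!/αⁿ⁺¹, evaluating both integrals, ⟨u⟩ = 3·a/2.
Putting a = 1.353 gives 2.0295.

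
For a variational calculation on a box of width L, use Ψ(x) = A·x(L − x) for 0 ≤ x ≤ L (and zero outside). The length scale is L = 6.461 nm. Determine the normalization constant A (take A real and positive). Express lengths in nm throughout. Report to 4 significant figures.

A ≈ 0.05162 nm^(-5/2)

Require ∫ |Ψ|² dx = 1 over the whole domain.
Expanding the polynomial and integrating term by term, ∫|Ψ|² dx = A²·(L^5/30).
Hence A² = 1/[L^5/30].
Plugging in L = 6.461 yields A = 0.051619.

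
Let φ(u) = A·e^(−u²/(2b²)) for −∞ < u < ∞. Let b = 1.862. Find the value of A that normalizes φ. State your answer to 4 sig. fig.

A ≈ 0.5505

We need A² ∫|f|² du = 1, taking the integral from −∞ to ∞.
Using the Gaussian integral ∫_{−∞}^{∞} e^(−αu²) du = √(π/α), the integral (without the A² prefactor) comes out to √(π)·b.
Substituting b = 1.862 gives A² = 0.30300, so A = 0.55046.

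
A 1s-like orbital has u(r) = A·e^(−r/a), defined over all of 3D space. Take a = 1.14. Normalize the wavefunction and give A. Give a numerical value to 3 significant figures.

A ≈ 0.464

The normalization condition is ∫|u|² 4πr² dr = 1 from 0 to ∞.
In 3D with spherical symmetry the volume element is 4πr² dr.
With u = A·e^(−r/a), the integral evaluates to A²·[π·a^3].
Hence A² = 1/[π·a^3].
Plugging in a = 1.14 yields A = 0.4635.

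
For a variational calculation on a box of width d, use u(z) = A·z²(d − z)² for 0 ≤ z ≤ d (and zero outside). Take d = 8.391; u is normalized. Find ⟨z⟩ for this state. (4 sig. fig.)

The expectation value is the |u|²-weighted average of z: ∫ z|u|² dz.
Expanding the polynomial and integrating term by term, since the A² factors cancel between numerator and denominator, ⟨z⟩ = d/2.
Putting d = 8.391 gives 4.1955.

⟨z⟩ ≈ 4.196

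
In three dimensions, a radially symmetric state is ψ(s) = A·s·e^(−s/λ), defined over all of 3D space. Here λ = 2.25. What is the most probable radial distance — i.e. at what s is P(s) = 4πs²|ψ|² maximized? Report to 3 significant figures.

The maximum of P(s) = 4πs²|ψ|² occurs where its derivative vanishes.
This gives s = 2·λ.
With λ = 2.25, the most probable radial distance is 4.500.

s ≈ 4.50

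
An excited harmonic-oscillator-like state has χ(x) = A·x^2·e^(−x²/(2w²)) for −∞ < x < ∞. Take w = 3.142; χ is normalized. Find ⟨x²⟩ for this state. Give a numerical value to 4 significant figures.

By definition ⟨x²⟩ = ∫ x^2 |χ(x)|² dx.
Using the Gaussian integral ∫_{−∞}^{∞} e^(−αx²) dx = √(π/α), since the A² factors cancel between numerator and denominator, ⟨x²⟩ = 5·w^2/2.
Putting w = 3.142 gives 24.680.

⟨x^2⟩ ≈ 24.68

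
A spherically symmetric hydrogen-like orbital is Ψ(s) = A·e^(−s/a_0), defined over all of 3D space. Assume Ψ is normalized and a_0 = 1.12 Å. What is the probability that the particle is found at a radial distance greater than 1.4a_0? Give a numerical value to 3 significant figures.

P ≈ 0.469

With dV = 4πs²ds, the probability is ∫|Ψ|² dV over s > 1.4a_0.
The full normalization integral is A²·[π·a_0^3] = 1, fixing A².
Substituting u = s/a_0, A², 4π and the length scale all cancel in the ratio: P = ∫_{1.4}^{∞} u^2·e^(-2·u) du / ∫_{0}^{∞} u^2·e^(-2·u) du.
With ∫ u^2·e^(-2·u) du = -(2·u^2 + 2·u + 1)·e^(-2·u)/4 + C, the region integral is 193·e^(-14/5)/100 and the full one is 1/4.
The region integral divided by the full integral gives P = 0.4695.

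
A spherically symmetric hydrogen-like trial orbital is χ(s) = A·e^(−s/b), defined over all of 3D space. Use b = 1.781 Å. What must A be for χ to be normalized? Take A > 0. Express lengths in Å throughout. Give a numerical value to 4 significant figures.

A ≈ 0.2374 Å^(-3/2)

We need A² ∫|f|² 4πs² ds = 1, taking the integral from 0 to ∞.
(Spherical symmetry: dV = 4πs² ds.)
With ∫₀^∞ s^2 e^(−αs) ds = 2!/α^3, the integral (without the A² prefactor) comes out to π·b^3.
Hence A² = 1/[π·b^3].
Substituting b = 1.781 gives A² = 0.056345, so A = 0.23737.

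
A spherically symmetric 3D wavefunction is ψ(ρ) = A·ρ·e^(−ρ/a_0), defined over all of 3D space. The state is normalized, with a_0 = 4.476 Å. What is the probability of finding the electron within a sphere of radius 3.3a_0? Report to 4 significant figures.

P ≈ 0.7873

P = ∫ |ψ|² 4πρ² dρ over ρ ≤ 3.3a_0.
Normalization gives A² = 1/(3·π·a_0^5).
Substituting u = ρ/a_0, A², 4π and the length scale all cancel in the ratio: P = ∫_{0}^{3.3} u^4·e^(-2·u) du / ∫_{0}^{∞} u^4·e^(-2·u) du.
An antiderivative of u^4·e^(-2·u) is -(u^4/2 + u^3 + 3·u^2/2 + 3·u/2 + 3/4)·e^(-2·u); evaluating from 0 to 3.3 gives ≈ 0.590472, while the full integral is 3/4.
This evaluates to P = 0.78730.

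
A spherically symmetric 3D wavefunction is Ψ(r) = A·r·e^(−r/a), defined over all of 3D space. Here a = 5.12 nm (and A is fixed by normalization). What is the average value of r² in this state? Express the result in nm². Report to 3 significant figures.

⟨r^2⟩ ≈ 197 nm^2

The expectation value is the |Ψ|²-weighted average of r^2: ∫ r^2|Ψ|² 4πr² dr.
The ratio of the moment integral to the normalization integral gives ⟨r²⟩ = 15·a^2/2.
With a = 5.12, ⟨r^2⟩ = 196.6.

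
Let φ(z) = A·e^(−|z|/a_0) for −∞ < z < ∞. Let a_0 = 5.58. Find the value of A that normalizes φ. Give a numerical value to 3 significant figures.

A ≈ 0.423

The normalization condition is ∫|φ|² dz = 1 from −∞ to ∞.
∫|φ|² dz = A²·(a_0).
Plugging in a_0 = 5.58 yields A = 0.4233.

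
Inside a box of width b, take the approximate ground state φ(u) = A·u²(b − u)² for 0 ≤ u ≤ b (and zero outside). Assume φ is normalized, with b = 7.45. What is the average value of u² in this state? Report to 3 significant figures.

⟨u^2⟩ ≈ 15.1

By definition ⟨u²⟩ = ∫ u^2 |φ(u)|² du.
Expanding the polynomial and integrating term by term, evaluating both integrals, ⟨u²⟩ = 3·b^2/11.
Putting b = 7.45 gives 15.14.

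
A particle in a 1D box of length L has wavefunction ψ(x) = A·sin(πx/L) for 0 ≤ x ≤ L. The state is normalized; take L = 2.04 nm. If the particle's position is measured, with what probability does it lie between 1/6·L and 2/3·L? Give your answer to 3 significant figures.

|ψ|² is the probability density, so P = ∫_{1/6·L}^{2/3·L} |ψ|² dx.
With A² fixed by ∫|ψ|² = 1, i.e. A² = (L/2)^(−1), substitute and integrate.
Substituting u = x/L, A² and the length scale cancel in the ratio: P = ∫_{1/6}^{2/3} sin(π·u)^2 du / ∫_{0}^{1} sin(π·u)^2 du.
An antiderivative of sin(π·u)^2 is u/2 - sin(2·π·u)/(4·π); evaluating from 1/6 to 2/3 gives √(3)/(4·π) + 1/4, while the full integral is 1/2.
The result is P = (√(3) + π)/(2·π).

P ≈ 0.776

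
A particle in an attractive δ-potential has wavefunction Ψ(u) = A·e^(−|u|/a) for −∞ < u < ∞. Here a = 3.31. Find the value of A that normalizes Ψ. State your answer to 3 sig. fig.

A ≈ 0.550

We need A² ∫|f|² du = 1, taking the integral from −∞ to ∞.
The integral (without the A² prefactor) comes out to a.
So A² = (a)^(−1).
Substituting a = 3.31 gives A² = 0.3021, so A = 0.5496.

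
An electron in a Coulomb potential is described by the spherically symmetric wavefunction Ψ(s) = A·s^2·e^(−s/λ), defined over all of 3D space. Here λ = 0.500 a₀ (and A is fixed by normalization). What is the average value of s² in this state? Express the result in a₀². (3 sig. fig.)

By definition ⟨s²⟩ = ∫ s^2 |Ψ(s)|² 4πs² ds.
With ∫₀^∞ s^8 e^(−αs) ds = 8!/α^9, since the A² factors cancel between numerator and denominator, ⟨s²⟩ = 14·λ^2.
Putting λ = 0.500 gives 3.500.

⟨s^2⟩ ≈ 3.50 a₀^2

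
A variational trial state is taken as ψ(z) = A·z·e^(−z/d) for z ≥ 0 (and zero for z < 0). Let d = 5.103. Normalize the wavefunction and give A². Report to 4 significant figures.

Normalization requires ∫|ψ|² dz = 1, integrated from 0 to ∞.
Recall ∫₀^∞ z^m e^(−z/β) dz = m!·β^(m+1), carrying out the integral gives A² · d^3/4.
With d = 5.103: A² = 0.030101 and A = 0.17350.

A^2 ≈ 0.03010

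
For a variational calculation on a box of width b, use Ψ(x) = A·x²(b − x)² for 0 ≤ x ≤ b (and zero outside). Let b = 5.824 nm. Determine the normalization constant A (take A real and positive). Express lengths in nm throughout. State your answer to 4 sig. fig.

Normalization requires ∫|Ψ|² dx = 1, integrated from 0 to b.
Expanding the polynomial and integrating term by term, with Ψ = A·x²(b − x)², the integral evaluates to A²·[b^9/630].
Setting this equal to 1 gives A² = 1/(b^9/630).
Plugging in b = 5.824 yields A = 0.0090401.

A ≈ 0.009040 nm^(-9/2)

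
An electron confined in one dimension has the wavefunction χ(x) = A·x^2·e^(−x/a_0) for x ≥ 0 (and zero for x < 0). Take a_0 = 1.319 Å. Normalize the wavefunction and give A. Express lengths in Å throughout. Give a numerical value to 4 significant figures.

Require ∫ |χ|² dx = 1 over the whole domain.
With ∫₀^∞ x^4 e^(−αx) dx = 4!/α^5, with χ = A·x^2·e^(−x/a_0), the integral evaluates to A²·[3·a_0^5/4].
Plugging in a_0 = 1.319 yields A = 0.57791.

A ≈ 0.5779 Å^(-5/2)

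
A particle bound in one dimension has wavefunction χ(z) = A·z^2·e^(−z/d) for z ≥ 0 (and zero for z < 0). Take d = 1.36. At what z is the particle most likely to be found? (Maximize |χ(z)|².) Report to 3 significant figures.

Differentiate |χ(z)|² with respect to z and set to zero.
Solving yields z = 2·d.
With d = 1.36, the most probable position is 2.720.

z ≈ 2.72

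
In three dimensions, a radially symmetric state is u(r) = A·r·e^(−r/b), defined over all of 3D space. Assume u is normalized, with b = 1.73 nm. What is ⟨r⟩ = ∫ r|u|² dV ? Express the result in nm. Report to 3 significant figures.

⟨r⟩ ≈ 4.33 nm

⟨r⟩ = ∫ r |u|² 4πr² dr over the full domain.
The ratio of the moment integral to the normalization integral gives ⟨r⟩ = 5·b/2.
Putting b = 1.73 gives 4.325.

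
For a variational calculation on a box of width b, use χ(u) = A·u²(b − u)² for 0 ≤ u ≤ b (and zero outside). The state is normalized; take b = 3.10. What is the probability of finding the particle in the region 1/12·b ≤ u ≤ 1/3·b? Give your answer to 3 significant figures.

P ≈ 0.144

P = ∫_{1/12·b}^{1/3·b} |χ(u)|² du.
With A² fixed by ∫|χ|² = 1, i.e. A² = (b^9/630)^(−1), substitute and integrate.
In terms of t = u/b (A² and the length scale cancel between numerator and denominator), P = [∫_{1/12}^{1/3} t^4·(1 - t)^4 dt] / [∫_{0}^{1} t^4·(1 - t)^4 dt].
With ∫ t^4·(1 - t)^4 dt = t^5·(70·t^4 - 315·t^3 + 540·t^2 - 420·t + 126)/630 + C, the region integral is ≈ 0.00022931 and the full one is 1/630.
Evaluating gives P = 0.1445.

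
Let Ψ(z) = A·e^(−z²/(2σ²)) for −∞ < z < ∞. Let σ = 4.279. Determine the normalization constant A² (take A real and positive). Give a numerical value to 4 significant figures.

A^2 ≈ 0.1319

The normalization condition is ∫|Ψ|² dz = 1 from −∞ to ∞.
Differentiating ∫e^(−αz²) dz = √(π/α) under α to get the higher moments, with Ψ = A·e^(−z²/(2σ²)), the integral evaluates to A²·[√(π)·σ].
Setting this equal to 1 gives A² = 1/(√(π)·σ).
Substituting σ = 4.279 gives A² = 0.13185, so A = 0.36311.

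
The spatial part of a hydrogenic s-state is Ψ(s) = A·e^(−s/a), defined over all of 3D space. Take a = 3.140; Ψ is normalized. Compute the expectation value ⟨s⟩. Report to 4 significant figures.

⟨s⟩ = ∫ s |Ψ|² 4πs² ds over the full domain.
Since the A² factors cancel between numerator and denominator, ⟨s⟩ = 3·a/2.
With a = 3.140, ⟨s⟩ = 4.7100.

⟨s⟩ ≈ 4.710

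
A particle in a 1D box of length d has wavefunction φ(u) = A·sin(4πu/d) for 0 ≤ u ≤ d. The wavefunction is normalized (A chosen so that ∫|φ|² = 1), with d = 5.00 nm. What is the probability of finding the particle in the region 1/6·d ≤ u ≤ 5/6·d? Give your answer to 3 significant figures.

|φ|² is the probability density, so P = ∫_{1/6·d}^{5/6·d} |φ|² du.
With A² fixed by ∫|φ|² = 1, i.e. A² = (d/2)^(−1), substitute and integrate.
Let t = u/d; then A² and the length scale cancel, so P = ∫_{1/6}^{5/6} sin(4·π·t)^2 dt ÷ ∫_{0}^{1} sin(4·π·t)^2 dt.
With ∫ sin(4·π·t)^2 dt = t/2 - sin(4·π·t)·cos(4·π·t)/(8·π) + C, the region integral is -√(3)/(16·π) + 1/3 and the full one is 1/2.
The result is P = -√(3)/(8·π) + 2/3.

P ≈ 0.598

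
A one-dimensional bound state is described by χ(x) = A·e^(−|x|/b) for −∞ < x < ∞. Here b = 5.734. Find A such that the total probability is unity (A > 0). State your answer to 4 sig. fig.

A ≈ 0.4176

We need A² ∫|f|² dx = 1, taking the integral from −∞ to ∞.
The integral (without the A² prefactor) comes out to b.
Setting this equal to 1 gives A² = 1/(b).
Plugging in b = 5.734 yields A = 0.41761.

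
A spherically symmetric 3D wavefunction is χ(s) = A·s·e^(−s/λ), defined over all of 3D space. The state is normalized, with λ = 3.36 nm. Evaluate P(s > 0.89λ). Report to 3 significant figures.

With dV = 4πs²ds, the probability is ∫|χ|² dV over s > 0.89λ.
A² is fixed by ∫₀^∞ 4πs²|χ|² ds = 1, i.e. A² = (3·π·λ^5)^(−1).
Let u = s/λ; then A², 4π and the length scale all cancel, so P = ∫_{0.89}^{∞} u^4·e^(-2·u) du ÷ ∫_{0}^{∞} u^4·e^(-2·u) du.
Using ∫ u^4·e^(-2·u) du = -(u^4/2 + u^3 + 3·u^2/2 + 3·u/2 + 3/4)·e^(-2·u), the numerator is ≈ 0.72377 and the denominator is 3/4.
Taking the ratio yields P = 0.9650.

P ≈ 0.965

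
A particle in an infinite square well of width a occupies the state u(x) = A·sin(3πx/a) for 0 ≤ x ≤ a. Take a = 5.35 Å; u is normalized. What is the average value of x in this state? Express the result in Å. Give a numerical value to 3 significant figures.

The expectation value is the |u|²-weighted average of x: ∫ x|u|² dx.
With ∫₀^a sin²(nπx/a) dx = a/2, the ratio of the moment integral to the normalization integral gives ⟨x⟩ = a/2.
With a = 5.35, ⟨x⟩ = 2.675.

⟨x⟩ ≈ 2.68 Å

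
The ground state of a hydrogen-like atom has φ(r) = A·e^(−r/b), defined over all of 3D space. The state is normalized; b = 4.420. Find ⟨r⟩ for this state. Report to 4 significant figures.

The expectation value is the |φ|²-weighted average of r: ∫ r|φ|² 4πr² dr.
Recall ∫₀^∞ r^m e^(−r/β) dr = m!·β^(m+1), since the A² factors cancel between numerator and denominator, ⟨r⟩ = 3·b/2.
Putting b = 4.420 gives 6.6300.

⟨r⟩ ≈ 6.630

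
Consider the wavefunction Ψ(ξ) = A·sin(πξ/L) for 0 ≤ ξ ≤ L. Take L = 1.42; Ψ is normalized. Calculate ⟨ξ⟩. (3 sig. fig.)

⟨ξ⟩ ≈ 0.710

The expectation value is the |Ψ|²-weighted average of ξ: ∫ ξ|Ψ|² dξ.
Evaluating both integrals, ⟨ξ⟩ = L/2.
Putting L = 1.42 gives 0.7100.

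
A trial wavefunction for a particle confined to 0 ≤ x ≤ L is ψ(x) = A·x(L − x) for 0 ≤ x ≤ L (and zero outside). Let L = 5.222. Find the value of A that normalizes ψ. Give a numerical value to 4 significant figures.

A ≈ 0.08790

The normalization condition is ∫|ψ|² dx = 1 from 0 to L.
Expanding the polynomial and integrating term by term, ∫|ψ|² dx = A²·(L^5/30).
Hence A² = 1/[L^5/30].
Substituting L = 5.222 gives A² = 0.0077257, so A = 0.087896.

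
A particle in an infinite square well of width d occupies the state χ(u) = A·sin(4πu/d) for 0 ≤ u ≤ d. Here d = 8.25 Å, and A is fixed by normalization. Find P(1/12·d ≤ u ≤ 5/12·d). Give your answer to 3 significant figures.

P ≈ 0.402

The probability is P = ∫ |χ|² du over [1/12·d, 5/12·d].
Since A² = 1/(d/2), this is the region integral divided by the full normalization integral.
Substituting t = u/d, A² and the length scale cancel in the ratio: P = ∫_{1/12}^{5/12} sin(4·π·t)^2 dt / ∫_{0}^{1} sin(4·π·t)^2 dt.
An antiderivative of sin(4·π·t)^2 is t/2 - sin(4·π·t)·cos(4·π·t)/(8·π); evaluating from 1/12 to 5/12 gives √(3)/(16·π) + 1/6, while the full integral is 1/2.
This works out to P = (√(3)/8 + π/3)/π.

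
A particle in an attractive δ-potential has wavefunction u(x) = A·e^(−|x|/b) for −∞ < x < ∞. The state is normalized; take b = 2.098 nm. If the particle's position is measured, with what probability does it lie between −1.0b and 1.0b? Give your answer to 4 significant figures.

P ≈ 0.8647

|u|² is the probability density, so P = ∫_{−1.0b}^{1.0b} |u|² dx.
Since A² = 1/(b), this is the region integral divided by the full normalization integral.
Both integrals are even about x = 0, so only the x ≥ 0 halves are needed (the factors of 2 cancel). Substituting t = x/b, A² and the length scale cancel in the ratio: P = ∫_{0}^{1.0} e^(-2·t) dt / ∫_{0}^{∞} e^(-2·t) dt.
Using ∫ e^(-2·t) dt = -e^(-2·t)/2, the numerator is 1/2 - e^(-2)/2 and the denominator is 1/2.
Taking the ratio, P = 0.86466.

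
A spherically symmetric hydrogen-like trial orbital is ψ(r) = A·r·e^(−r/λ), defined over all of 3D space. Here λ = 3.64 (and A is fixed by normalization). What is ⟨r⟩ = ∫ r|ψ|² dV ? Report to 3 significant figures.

The expectation value is the |ψ|²-weighted average of r: ∫ r|ψ|² 4πr² dr.
Since the A² factors cancel between numerator and denominator, ⟨r⟩ = 5·λ/2.
With λ = 3.64, ⟨r⟩ = 9.100.

⟨r⟩ ≈ 9.10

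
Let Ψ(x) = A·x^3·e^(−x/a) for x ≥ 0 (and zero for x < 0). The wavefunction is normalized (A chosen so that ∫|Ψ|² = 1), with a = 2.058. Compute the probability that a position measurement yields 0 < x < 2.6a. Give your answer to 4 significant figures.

P ≈ 0.2676

P = ∫_{0}^{2.6a} |Ψ(x)|² dx.
Since A² = 1/(45·a^7/8), this is the region integral divided by the full normalization integral.
Let u = x/a; then A² and the length scale cancel, so P = ∫_{0}^{2.6} u^6·e^(-2·u) du ÷ ∫_{0}^{∞} u^6·e^(-2·u) du.
Using ∫ u^6·e^(-2·u) du = -(4·u^6 + 12·u^5 + 30·u^4 + 60·u^3 + 90·u^2 + 90·u + 45)·e^(-2·u)/8, the numerator is ≈ 1.50529 and the denominator is 45/8.
Taking the ratio, P = 0.26761.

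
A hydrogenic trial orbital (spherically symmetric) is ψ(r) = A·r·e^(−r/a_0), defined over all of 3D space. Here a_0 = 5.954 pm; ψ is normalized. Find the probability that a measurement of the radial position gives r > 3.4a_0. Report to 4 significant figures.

P = ∫ |ψ|² 4πr² dr over r > 3.4a_0.
Normalization gives A² = 1/(3·π·a_0^5).
Substituting u = r/a_0, A², 4π and the length scale all cancel in the ratio: P = ∫_{3.4}^{∞} u^4·e^(-2·u) du / ∫_{0}^{∞} u^4·e^(-2·u) du.
With ∫ u^4·e^(-2·u) du = -(u^4/2 + u^3 + 3·u^2/2 + 3·u/2 + 3/4)·e^(-2·u) + C, the region integral is ≈ 0.144023 and the full one is 3/4.
This evaluates to P = 0.19203.

P ≈ 0.1920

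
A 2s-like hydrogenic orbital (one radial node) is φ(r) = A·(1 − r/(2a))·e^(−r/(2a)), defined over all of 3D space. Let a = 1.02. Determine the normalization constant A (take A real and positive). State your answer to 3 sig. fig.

Normalization requires ∫|φ|² 4πr² dr = 1, integrated from 0 to ∞.
In 3D with spherical symmetry the volume element is 4πr² dr.
Using ∫₀^∞ rⁿ e^(−αr) dr = n!/αⁿ⁺¹, carrying out the integral gives A² · 8·π·a^3.
Hence A² = 1/[8·π·a^3].
Substituting a = 1.02 gives A² = 0.03749, so A = 0.1936.

A ≈ 0.194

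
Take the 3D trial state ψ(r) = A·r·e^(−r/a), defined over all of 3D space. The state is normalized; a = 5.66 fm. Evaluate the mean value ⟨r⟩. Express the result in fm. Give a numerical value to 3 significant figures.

The expectation value is the |ψ|²-weighted average of r: ∫ r|ψ|² 4πr² dr.
Evaluating both integrals, ⟨r⟩ = 5·a/2.
With a = 5.66, ⟨r⟩ = 14.15.

⟨r⟩ ≈ 14.2 fm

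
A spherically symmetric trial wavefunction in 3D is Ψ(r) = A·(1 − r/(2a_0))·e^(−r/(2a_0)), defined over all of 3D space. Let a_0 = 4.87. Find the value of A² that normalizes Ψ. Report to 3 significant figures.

Require ∫ |Ψ|² 4πr² dr = 1 over the whole domain.
The angular integral contributes 4π, leaving ∫₀^∞ r²|Ψ|² dr.
The integral (without the A² prefactor) comes out to 8·π·a_0^3.
Setting this equal to 1 gives A² = 1/(8·π·a_0^3).
Substituting a_0 = 4.87 gives A² = 0.0003445, so A = 0.01856.

A^2 ≈ 0.000344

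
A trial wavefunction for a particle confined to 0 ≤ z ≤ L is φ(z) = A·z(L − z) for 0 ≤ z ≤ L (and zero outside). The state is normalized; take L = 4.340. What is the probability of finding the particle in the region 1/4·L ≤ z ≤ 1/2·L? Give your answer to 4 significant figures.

P = ∫_{1/4·L}^{1/2·L} |φ(z)|² dz.
Since A² = 1/(L^5/30), this is the region integral divided by the full normalization integral.
Let u = z/L; then A² and the length scale cancel, so P = ∫_{1/4}^{1/2} u^2·(1 - u)^2 du ÷ ∫_{0}^{1} u^2·(1 - u)^2 du.
An antiderivative of u^2·(1 - u)^2 is u^3·(6·u^2 - 15·u + 10)/30; evaluating from 1/4 to 1/2 gives ≈ 0.0132161, while the full integral is 1/30.
Evaluating gives P = 203/512.

P ≈ 0.3965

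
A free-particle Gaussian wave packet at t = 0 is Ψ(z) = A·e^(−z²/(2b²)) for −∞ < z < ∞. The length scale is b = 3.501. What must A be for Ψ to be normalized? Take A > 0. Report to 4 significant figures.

A ≈ 0.4014

Normalization requires ∫|Ψ|² dz = 1, integrated from −∞ to ∞.
Differentiating ∫e^(−αz²) dz = √(π/α) under α to get the higher moments, with Ψ = A·e^(−z²/(2b²)), the integral evaluates to A²·[√(π)·b].
Setting this equal to 1 gives A² = 1/(√(π)·b).
With b = 3.501: A² = 0.16115 and A = 0.40144.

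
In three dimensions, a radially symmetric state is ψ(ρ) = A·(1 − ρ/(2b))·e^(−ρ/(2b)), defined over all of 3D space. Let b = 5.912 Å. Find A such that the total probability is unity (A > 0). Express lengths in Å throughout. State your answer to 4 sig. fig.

Normalization requires ∫|ψ|² 4πρ² dρ = 1, integrated from 0 to ∞.
Using ∫₀^∞ ρⁿ e^(−αρ) dρ = n!/αⁿ⁺¹, the integral (without the A² prefactor) comes out to 8·π·b^3.
So A² = (8·π·b^3)^(−1).
With b = 5.912: A² = 0.00019256 and A = 0.013876.

A ≈ 0.01388 Å^(-3/2)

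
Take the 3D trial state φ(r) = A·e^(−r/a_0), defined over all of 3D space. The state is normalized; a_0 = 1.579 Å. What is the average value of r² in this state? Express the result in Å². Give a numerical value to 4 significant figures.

⟨r^2⟩ ≈ 7.480 Å^2

The expectation value is the |φ|²-weighted average of r^2: ∫ r^2|φ|² 4πr² dr.
The ratio of the moment integral to the normalization integral gives ⟨r²⟩ = 3·a_0^2.
With a_0 = 1.579, ⟨r^2⟩ = 7.4797.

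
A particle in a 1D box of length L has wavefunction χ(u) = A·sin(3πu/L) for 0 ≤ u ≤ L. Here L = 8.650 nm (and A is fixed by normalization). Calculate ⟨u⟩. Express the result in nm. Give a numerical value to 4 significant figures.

⟨u⟩ ≈ 4.325 nm

⟨u⟩ = ∫ u |χ|² du over the full domain.
Using sin²θ = (1 − cos 2θ)/2, since the A² factors cancel between numerator and denominator, ⟨u⟩ = L/2.
Putting L = 8.650 gives 4.3250.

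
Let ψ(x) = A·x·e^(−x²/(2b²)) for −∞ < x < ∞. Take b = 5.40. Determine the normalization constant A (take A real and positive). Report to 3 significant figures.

A ≈ 0.0847

The normalization condition is ∫|ψ|² dx = 1 from −∞ to ∞.
The integral (without the A² prefactor) comes out to √(π)·b^3/2.
Hence A² = 1/[√(π)·b^3/2].
Plugging in b = 5.40 yields A = 0.08465.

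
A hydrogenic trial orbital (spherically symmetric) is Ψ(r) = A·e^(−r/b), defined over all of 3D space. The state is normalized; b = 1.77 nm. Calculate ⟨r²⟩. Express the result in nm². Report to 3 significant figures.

The expectation value is the |Ψ|²-weighted average of r^2: ∫ r^2|Ψ|² 4πr² dr.
Recall ∫₀^∞ r^m e^(−r/β) dr = m!·β^(m+1), evaluating both integrals, ⟨r²⟩ = 3·b^2.
With b = 1.77, ⟨r^2⟩ = 9.399.

⟨r^2⟩ ≈ 9.40 nm^2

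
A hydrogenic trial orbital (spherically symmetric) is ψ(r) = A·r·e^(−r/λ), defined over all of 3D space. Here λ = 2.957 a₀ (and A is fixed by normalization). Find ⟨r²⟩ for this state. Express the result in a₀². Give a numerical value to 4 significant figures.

⟨r^2⟩ ≈ 65.58 a₀^2

⟨r²⟩ = ∫ r^2 |ψ|² 4πr² dr over the full domain.
Since the A² factors cancel between numerator and denominator, ⟨r²⟩ = 15·λ^2/2.
Putting λ = 2.957 gives 65.579.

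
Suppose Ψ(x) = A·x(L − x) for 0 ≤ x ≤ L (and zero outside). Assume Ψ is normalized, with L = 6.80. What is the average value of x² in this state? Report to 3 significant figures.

⟨x^2⟩ ≈ 13.2

By definition ⟨x²⟩ = ∫ x^2 |Ψ(x)|² dx.
The ratio of the moment integral to the normalization integral gives ⟨x²⟩ = 2·L^2/7.
With L = 6.80, ⟨x^2⟩ = 13.21.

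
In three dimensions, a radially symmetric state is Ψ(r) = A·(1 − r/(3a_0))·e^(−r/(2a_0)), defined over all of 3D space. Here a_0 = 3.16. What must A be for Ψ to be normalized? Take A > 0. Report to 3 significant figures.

A ≈ 0.0615

We need A² ∫|f|² 4πr² dr = 1, taking the integral from 0 to ∞.
(Spherical symmetry: dV = 4πr² dr.)
With Ψ = A·(1 − r/(3a_0))·e^(−r/(2a_0)), the integral evaluates to A²·[8·π·a_0^3/3].
Plugging in a_0 = 3.16 yields A = 0.06150.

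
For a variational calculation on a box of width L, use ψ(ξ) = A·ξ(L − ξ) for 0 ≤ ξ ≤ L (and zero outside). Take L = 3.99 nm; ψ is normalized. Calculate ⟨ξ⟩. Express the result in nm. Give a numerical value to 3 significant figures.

By definition ⟨ξ⟩ = ∫ ξ |ψ(ξ)|² dξ.
Expanding the polynomial and integrating term by term, evaluating both integrals, ⟨ξ⟩ = L/2.
Putting L = 3.99 gives 1.995.

⟨ξ⟩ ≈ 2.00 nm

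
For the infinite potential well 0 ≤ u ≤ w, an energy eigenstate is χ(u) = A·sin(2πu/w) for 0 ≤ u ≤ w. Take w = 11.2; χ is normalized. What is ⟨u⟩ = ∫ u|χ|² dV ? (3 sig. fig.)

⟨u⟩ ≈ 5.60

By definition ⟨u⟩ = ∫ u |χ(u)|² du.
With ∫₀^w sin²(nπu/w) du = w/2, evaluating both integrals, ⟨u⟩ = w/2.
With w = 11.2, ⟨u⟩ = 5.600.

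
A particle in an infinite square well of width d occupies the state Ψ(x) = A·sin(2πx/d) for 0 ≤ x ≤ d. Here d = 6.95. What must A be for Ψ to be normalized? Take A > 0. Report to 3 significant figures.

A ≈ 0.536

We need A² ∫|f|² dx = 1, taking the integral from 0 to d.
The integral (without the A² prefactor) comes out to d/2.
Setting this equal to 1 gives A² = 1/(d/2).
Plugging in d = 6.95 yields A = 0.5364.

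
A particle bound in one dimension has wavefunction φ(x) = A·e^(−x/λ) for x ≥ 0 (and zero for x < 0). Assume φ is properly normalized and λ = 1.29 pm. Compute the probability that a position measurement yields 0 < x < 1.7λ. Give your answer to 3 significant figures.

|φ|² is the probability density, so P = ∫_{0}^{1.7λ} |φ|² dx.
With A² fixed by ∫|φ|² = 1, i.e. A² = (λ/2)^(−1), substitute and integrate.
In terms of u = x/λ (A² and the length scale cancel between numerator and denominator), P = [∫_{0}^{1.7} e^(-2·u) du] / [∫_{0}^{∞} e^(-2·u) du].
An antiderivative of e^(-2·u) is -e^(-2·u)/2; evaluating from 0 to 1.7 gives 1/2 - e^(-17/5)/2, while the full integral is 1/2.
The result is P = 0.9666.

P ≈ 0.967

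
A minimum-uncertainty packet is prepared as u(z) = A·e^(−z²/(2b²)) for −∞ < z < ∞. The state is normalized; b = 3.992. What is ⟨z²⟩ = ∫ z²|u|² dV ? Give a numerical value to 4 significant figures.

By definition ⟨z²⟩ = ∫ z^2 |u(z)|² dz.
Evaluating both integrals, ⟨z²⟩ = b^2/2.
Putting b = 3.992 gives 7.9680.

⟨z^2⟩ ≈ 7.968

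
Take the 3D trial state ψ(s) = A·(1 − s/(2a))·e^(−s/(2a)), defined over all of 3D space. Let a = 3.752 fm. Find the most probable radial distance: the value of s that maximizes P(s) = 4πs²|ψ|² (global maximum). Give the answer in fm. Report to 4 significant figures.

s ≈ 19.65 fm

The maximum of P(s) = 4πs²|ψ|² occurs where its derivative vanishes.
This gives s = a·(√(5) + 3).
With a = 3.752, the most probable radial distance is 19.646 fm.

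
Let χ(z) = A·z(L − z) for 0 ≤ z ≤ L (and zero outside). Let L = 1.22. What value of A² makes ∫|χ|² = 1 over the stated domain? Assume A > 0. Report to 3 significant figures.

Require ∫ |χ|² dz = 1 over the whole domain.
Expanding the polynomial and integrating term by term, ∫|χ|² dz = A²·(L^5/30).
So A² = (L^5/30)^(−1).
Substituting L = 1.22 gives A² = 11.10, so A = 3.332.

A^2 ≈ 11.1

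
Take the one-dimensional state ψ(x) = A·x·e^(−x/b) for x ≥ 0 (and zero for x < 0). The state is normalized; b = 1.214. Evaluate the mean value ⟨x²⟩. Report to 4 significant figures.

⟨x²⟩ = ∫ x^2 |ψ|² dx over the full domain.
With ∫₀^∞ x^4 e^(−αx) dx = 4!/α^5, the ratio of the moment integral to the normalization integral gives ⟨x²⟩ = 3·b^2.
Putting b = 1.214 gives 4.4214.

⟨x^2⟩ ≈ 4.421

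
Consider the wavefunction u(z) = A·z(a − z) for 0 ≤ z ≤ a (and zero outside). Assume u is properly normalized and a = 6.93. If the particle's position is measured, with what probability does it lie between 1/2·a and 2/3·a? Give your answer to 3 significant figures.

P ≈ 0.290

|u|² is the probability density, so P = ∫_{1/2·a}^{2/3·a} |u|² dz.
The normalization integral ∫|u|²dz over the whole domain equals a^5/30·A², and A² cancels in the ratio.
In terms of t = z/a (A² and the length scale cancel between numerator and denominator), P = [∫_{1/2}^{2/3} t^2·(1 - t)^2 dt] / [∫_{0}^{1} t^2·(1 - t)^2 dt].
With ∫ t^2·(1 - t)^2 dt = t^3·(6·t^2 - 15·t + 10)/30 + C, the region integral is 47/4860 and the full one is 1/30.
Evaluating gives P = 47/162.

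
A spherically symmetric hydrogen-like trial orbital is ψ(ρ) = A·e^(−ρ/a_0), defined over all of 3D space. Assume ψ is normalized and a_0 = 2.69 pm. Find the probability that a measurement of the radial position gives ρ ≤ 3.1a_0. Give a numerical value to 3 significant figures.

With dV = 4πρ²dρ, the probability is ∫|ψ|² dV over ρ ≤ 3.1a_0.
Normalization gives A² = 1/(π·a_0^3).
Substituting u = ρ/a_0, A², 4π and the length scale all cancel in the ratio: P = ∫_{0}^{3.1} u^2·e^(-2·u) du / ∫_{0}^{∞} u^2·e^(-2·u) du.
An antiderivative of u^2·e^(-2·u) is -(2·u^2 + 2·u + 1)·e^(-2·u)/4; evaluating from 0 to 3.1 gives 1/4 - 1321·e^(-31/5)/200, while the full integral is 1/4.
This evaluates to P = 0.9464.

P ≈ 0.946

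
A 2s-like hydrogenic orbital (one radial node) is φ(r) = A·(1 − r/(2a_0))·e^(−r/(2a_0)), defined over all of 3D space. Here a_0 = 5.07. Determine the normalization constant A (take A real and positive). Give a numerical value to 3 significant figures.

A ≈ 0.0175

Require ∫ |φ|² 4πr² dr = 1 over the whole domain.
The angular integral contributes 4π, leaving ∫₀^∞ r²|φ|² dr.
Using ∫₀^∞ rⁿ e^(−αr) dr = n!/αⁿ⁺¹, the integral (without the A² prefactor) comes out to 8·π·a_0^3.
Hence A² = 1/[8·π·a_0^3].
Plugging in a_0 = 5.07 yields A = 0.01747.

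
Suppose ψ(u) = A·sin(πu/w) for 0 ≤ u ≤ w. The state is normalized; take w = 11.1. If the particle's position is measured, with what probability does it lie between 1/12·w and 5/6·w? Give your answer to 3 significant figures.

|ψ|² is the probability density, so P = ∫_{1/12·w}^{5/6·w} |ψ|² du.
The normalization integral ∫|ψ|²du over the whole domain equals w/2·A², and A² cancels in the ratio.
In terms of t = u/w (A² and the length scale cancel between numerator and denominator), P = [∫_{1/12}^{5/6} sin(π·t)^2 dt] / [∫_{0}^{1} sin(π·t)^2 dt].
An antiderivative of sin(π·t)^2 is t/2 - sin(2·π·t)/(4·π); evaluating from 1/12 to 5/6 gives 1/(8·π) + √(3)/(8·π) + 3/8, while the full integral is 1/2.
The result is P = (1 + √(3) + 3·π)/(4·π).

P ≈ 0.967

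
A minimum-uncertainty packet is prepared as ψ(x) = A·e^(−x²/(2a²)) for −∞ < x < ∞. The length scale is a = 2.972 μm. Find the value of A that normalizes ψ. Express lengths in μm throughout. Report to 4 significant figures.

We need A² ∫|f|² dx = 1, taking the integral from −∞ to ∞.
∫|ψ|² dx = A²·(√(π)·a).
Hence A² = 1/[√(π)·a].
Plugging in a = 2.972 yields A = 0.43570.

A ≈ 0.4357 μm^(-1/2)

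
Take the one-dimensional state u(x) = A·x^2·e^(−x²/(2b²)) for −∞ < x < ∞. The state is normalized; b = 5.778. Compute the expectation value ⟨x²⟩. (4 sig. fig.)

⟨x^2⟩ ≈ 83.46

By definition ⟨x²⟩ = ∫ x^2 |u(x)|² dx.
Differentiating ∫e^(−αx²) dx = √(π/α) under α to get the higher moments, the ratio of the moment integral to the normalization integral gives ⟨x²⟩ = 5·b^2/2.
With b = 5.778, ⟨x^2⟩ = 83.463.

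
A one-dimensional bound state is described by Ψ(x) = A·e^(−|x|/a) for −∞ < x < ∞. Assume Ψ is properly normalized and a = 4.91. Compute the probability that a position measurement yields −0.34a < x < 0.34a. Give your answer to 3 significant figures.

P ≈ 0.493

P = ∫_{−0.34a}^{0.34a} |Ψ(x)|² dx.
With A² fixed by ∫|Ψ|² = 1, i.e. A² = (a)^(−1), substitute and integrate.
Both integrals are even about x = 0, so only the x ≥ 0 halves are needed (the factors of 2 cancel). Substituting u = x/a, A² and the length scale cancel in the ratio: P = ∫_{0}^{0.34} e^(-2·u) du / ∫_{0}^{∞} e^(-2·u) du.
With ∫ e^(-2·u) du = -e^(-2·u)/2 + C, the region integral is 1/2 - e^(-17/25)/2 and the full one is 1/2.
Evaluating gives P = 0.4934.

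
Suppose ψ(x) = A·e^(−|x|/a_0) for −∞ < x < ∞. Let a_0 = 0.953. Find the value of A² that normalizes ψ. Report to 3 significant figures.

A^2 ≈ 1.05

Normalization requires ∫|ψ|² dx = 1, integrated from −∞ to ∞.
Carrying out the integral gives A² · a_0.
Setting this equal to 1 gives A² = 1/(a_0).
With a_0 = 0.953: A² = 1.049 and A = 1.024.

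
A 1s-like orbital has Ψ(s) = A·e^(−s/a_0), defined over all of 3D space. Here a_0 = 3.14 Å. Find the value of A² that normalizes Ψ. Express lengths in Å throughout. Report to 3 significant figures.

A^2 ≈ 0.0103 Å^(-3)

Normalization requires ∫|Ψ|² 4πs² ds = 1, integrated from 0 to ∞.
(Spherical symmetry: dV = 4πs² ds.)
With ∫₀^∞ s^2 e^(−αs) ds = 2!/α^3, ∫|Ψ|² 4πs² ds = A²·(π·a_0^3).
With a_0 = 3.14: A² = 0.01028 and A = 0.1014.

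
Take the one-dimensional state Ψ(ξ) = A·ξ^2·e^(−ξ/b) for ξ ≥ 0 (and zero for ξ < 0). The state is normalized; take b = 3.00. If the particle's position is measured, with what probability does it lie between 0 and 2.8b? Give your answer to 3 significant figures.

|Ψ|² is the probability density, so P = ∫_{0}^{2.8b} |Ψ|² dξ.
With A² fixed by ∫|Ψ|² = 1, i.e. A² = (3·b^5/4)^(−1), substitute and integrate.
Substituting u = ξ/b, A² and the length scale cancel in the ratio: P = ∫_{0}^{2.8} u^4·e^(-2·u) du / ∫_{0}^{∞} u^4·e^(-2·u) du.
With ∫ u^4·e^(-2·u) du = -(u^4/2 + u^3 + 3·u^2/2 + 3·u/2 + 3/4)·e^(-2·u) + C, the region integral is ≈ 0.49339 and the full one is 3/4.
Evaluating gives P = 0.6578.

P ≈ 0.658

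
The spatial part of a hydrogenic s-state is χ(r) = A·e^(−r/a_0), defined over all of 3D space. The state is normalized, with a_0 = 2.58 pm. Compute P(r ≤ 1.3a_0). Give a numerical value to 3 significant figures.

P = ∫ |χ|² 4πr² dr over r ≤ 1.3a_0.
The full normalization integral is A²·[π·a_0^3] = 1, fixing A².
Substituting u = r/a_0, A², 4π and the length scale all cancel in the ratio: P = ∫_{0}^{1.3} u^2·e^(-2·u) du / ∫_{0}^{∞} u^2·e^(-2·u) du.
An antiderivative of u^2·e^(-2·u) is -(2·u^2 + 2·u + 1)·e^(-2·u)/4; evaluating from 0 to 1.3 gives 1/4 - 349·e^(-13/5)/200, while the full integral is 1/4.
This evaluates to P = 0.4816.

P ≈ 0.482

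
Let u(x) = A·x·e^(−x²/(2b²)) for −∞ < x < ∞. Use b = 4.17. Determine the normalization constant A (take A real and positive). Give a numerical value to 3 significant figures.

The normalization condition is ∫|u|² dx = 1 from −∞ to ∞.
Differentiating ∫e^(−αx²) dx = √(π/α) under α to get the higher moments, with u = A·x·e^(−x²/(2b²)), the integral evaluates to A²·[√(π)·b^3/2].
Plugging in b = 4.17 yields A = 0.1247.

A ≈ 0.125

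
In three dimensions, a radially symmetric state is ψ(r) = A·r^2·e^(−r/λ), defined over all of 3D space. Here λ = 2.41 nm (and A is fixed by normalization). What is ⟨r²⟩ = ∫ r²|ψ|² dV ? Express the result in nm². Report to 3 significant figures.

By definition ⟨r²⟩ = ∫ r^2 |ψ(r)|² 4πr² dr.
Evaluating both integrals, ⟨r²⟩ = 14·λ^2.
Putting λ = 2.41 gives 81.31.

⟨r^2⟩ ≈ 81.3 nm^2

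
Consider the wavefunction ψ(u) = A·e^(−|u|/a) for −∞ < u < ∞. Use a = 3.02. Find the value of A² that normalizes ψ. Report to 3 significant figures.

A^2 ≈ 0.331

Normalization requires ∫|ψ|² du = 1, integrated from −∞ to ∞.
With ∫₀^∞ u^0 e^(−αu) du = 0!/α^1, carrying out the integral gives A² · a.
Setting this equal to 1 gives A² = 1/(a).
Plugging in a = 3.02 yields A = 0.5754.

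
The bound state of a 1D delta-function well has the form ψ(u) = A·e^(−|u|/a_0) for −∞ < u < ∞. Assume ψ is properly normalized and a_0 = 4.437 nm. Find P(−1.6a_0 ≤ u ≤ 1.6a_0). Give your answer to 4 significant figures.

P ≈ 0.9592

|ψ|² is the probability density, so P = ∫_{−1.6a_0}^{1.6a_0} |ψ|² du.
The normalization integral ∫|ψ|²du over the whole domain equals a_0·A², and A² cancels in the ratio.
By symmetry take twice the u ≥ 0 contribution in numerator and denominator; the 2's cancel. Let t = u/a_0; then A² and the length scale cancel, so P = ∫_{0}^{1.6} e^(-2·t) dt ÷ ∫_{0}^{∞} e^(-2·t) dt.
With ∫ e^(-2·t) dt = -e^(-2·t)/2 + C, the region integral is 1/2 - e^(-16/5)/2 and the full one is 1/2.
Taking the ratio, P = 0.95924.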